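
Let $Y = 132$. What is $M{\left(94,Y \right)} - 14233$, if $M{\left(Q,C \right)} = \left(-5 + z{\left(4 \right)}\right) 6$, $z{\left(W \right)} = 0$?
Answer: $-14263$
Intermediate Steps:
$M{\left(Q,C \right)} = -30$ ($M{\left(Q,C \right)} = \left(-5 + 0\right) 6 = \left(-5\right) 6 = -30$)
$M{\left(94,Y \right)} - 14233 = -30 - 14233 = -14263$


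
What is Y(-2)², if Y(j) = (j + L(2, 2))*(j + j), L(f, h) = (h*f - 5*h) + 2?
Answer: 576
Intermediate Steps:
L(f, h) = 2 - 5*h + f*h (L(f, h) = (f*h - 5*h) + 2 = (-5*h + f*h) + 2 = 2 - 5*h + f*h)
Y(j) = 2*j*(-4 + j) (Y(j) = (j + (2 - 5*2 + 2*2))*(j + j) = (j + (2 - 10 + 4))*(2*j) = (j - 4)*(2*j) = (-4 + j)*(2*j) = 2*j*(-4 + j))
Y(-2)² = (2*(-2)*(-4 - 2))² = (2*(-2)*(-6))² = 24² = 576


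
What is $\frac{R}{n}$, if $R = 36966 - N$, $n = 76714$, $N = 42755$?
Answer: $- \frac{5789}{76714} \approx -0.075462$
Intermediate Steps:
$R = -5789$ ($R = 36966 - 42755 = -5789$)
$\frac{R}{n} = - \frac{5789}{76714}$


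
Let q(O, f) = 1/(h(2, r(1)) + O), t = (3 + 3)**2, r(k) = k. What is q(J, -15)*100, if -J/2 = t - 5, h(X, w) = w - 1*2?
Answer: -100/63 ≈ -1.5873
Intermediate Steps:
h(X, w) = -2 + w (h(X, w) = w - 2 = -2 + w)
t = 36 (t = 6**2 = 36)
J = -62 (J = -2*(36 - 5) = -2*31 = -62)
q(O, f) = 1/(-1 + O) (q(O, f) = 1/((-2 + 1) + O) = 1/(-1 + O))
q(J, -15)*100 = 100/(-1 - 62) = 100/(-63) = -1/63*100 = -100/63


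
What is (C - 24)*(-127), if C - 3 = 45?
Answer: -3048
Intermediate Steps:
C = 48 (C = 3 + 45 = 48)
(C - 24)*(-127) = (48 - 24)*(-127) = 24*(-127) = -3048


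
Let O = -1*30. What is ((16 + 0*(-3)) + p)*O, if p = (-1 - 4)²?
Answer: -1230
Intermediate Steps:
p = 25 (p = (-5)² = 25)
O = -30
((16 + 0*(-3)) + p)*O = ((16 + 0*(-3)) + 25)*(-30) = ((16 + 0) + 25)*(-30) = (16 + 25)*(-30) = 41*(-30) = -1230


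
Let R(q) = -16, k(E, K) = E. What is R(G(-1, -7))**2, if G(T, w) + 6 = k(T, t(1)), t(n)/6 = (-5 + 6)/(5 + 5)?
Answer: 256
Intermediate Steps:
t(n) = 3/5 (t(n) = 6*((-5 + 6)/(5 + 5)) = 6*(1/10) = 3/5)
G(T, w) = -6 + T
R(G(-1, -7))**2 = (-16)**2 = 256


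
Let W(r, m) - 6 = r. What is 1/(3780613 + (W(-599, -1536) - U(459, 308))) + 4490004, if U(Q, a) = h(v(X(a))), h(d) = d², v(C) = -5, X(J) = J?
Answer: 16972192669981/3779995 ≈ 4.4900e+6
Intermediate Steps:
W(r, m) = 6 + r
U(Q, a) = 25 (U(Q, a) = (-5)² = 25)
1/(3780613 + (W(-599, -1536) - U(459, 308))) + 4490004 = 1/(3780613 + ((6 - 599) - 1*25)) + 4490004 = 1/(3780613 + (-593 - 25)) + 4490004 = 1/(3780613 - 618) + 4490004 = 1/3779995 + 4490004 = 16972192669981/3779995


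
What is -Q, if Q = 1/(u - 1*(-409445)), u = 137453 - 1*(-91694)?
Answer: -1/638592 ≈ -1.5659e-6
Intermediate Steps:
u = 229147 (u = 137453 + 91694 = 229147)
Q = 1/638592 (Q = 1/(229147 - 1*(-409445)) = 1/(229147 + 409445) = 1/638592 ≈ 1.5659e-6)
-Q = -1*1/638592 = -1/638592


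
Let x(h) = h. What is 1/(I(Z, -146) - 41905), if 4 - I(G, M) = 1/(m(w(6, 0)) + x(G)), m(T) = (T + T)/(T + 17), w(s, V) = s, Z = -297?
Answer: -6819/285722896 ≈ -2.3866e-5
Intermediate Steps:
m(T) = 2*T/(17 + T) (m(T) = (2*T)/(17 + T) = 2*T/(17 + T))
I(G, M) = 4 - 1/(12/23 + G) (I(G, M) = 4 - 1/(2*6/(17 + 6) + G) = 4 - 1/(2*6/23 + G) = 4 - 1/(2*6*(1/23) + G) = 4 - 1/(12/23 + G))
1/(I(Z, -146) - 41905) = 1/((25 + 92*(-297))/(12 + 23*(-297)) - 41905) = 1/((25 - 27324)/(12 - 6831) - 41905) = 1/(-27299/(-6819) - 41905) = 1/(-1/6819*(-27299) - 41905) = 1/(27299/6819 - 41905) = 1/(-285722896/6819) = -6819/285722896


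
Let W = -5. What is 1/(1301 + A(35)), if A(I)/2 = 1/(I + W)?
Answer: 15/19516 ≈ 0.00076860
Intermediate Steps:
A(I) = 2/(-5 + I) (A(I) = 2/(I - 5) = 2/(-5 + I))
1/(1301 + A(35)) = 1/(1301 + 2/(-5 + 35)) = 1/(1301 + 2/30) = 1/(1301 + 2*(1/30)) = 1/(1301 + 1/15) = 1/(19516/15) = 15/19516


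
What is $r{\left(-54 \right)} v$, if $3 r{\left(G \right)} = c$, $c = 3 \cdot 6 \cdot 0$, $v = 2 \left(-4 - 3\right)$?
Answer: $0$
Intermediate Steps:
$v = -14$ ($v = 2 \left(-7\right) = -14$)
$c = 0$ ($c = 18 \cdot 0 = 0$)
$r{\left(G \right)} = 0$ ($r{\left(G \right)} = \frac{1}{3} \cdot 0 = 0$)
$r{\left(-54 \right)} v = 0 \left(-14\right) = 0$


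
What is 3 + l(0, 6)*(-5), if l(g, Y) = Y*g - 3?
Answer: 18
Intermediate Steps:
l(g, Y) = -3 + Y*g
3 + l(0, 6)*(-5) = 3 + (-3 + 6*0)*(-5) = 3 + (-3 + 0)*(-5) = 3 - 3*(-5) = 3 + 15 = 18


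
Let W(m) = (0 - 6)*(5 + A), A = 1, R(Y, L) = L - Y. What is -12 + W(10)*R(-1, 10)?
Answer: -408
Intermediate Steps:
W(m) = -36 (W(m) = (0 - 6)*(5 + 1) = -6*6 = -36)
-12 + W(10)*R(-1, 10) = -12 - 36*(10 - 1*(-1)) = -12 - 36*(10 + 1) = -12 - 36*11 = -12 - 396 = -408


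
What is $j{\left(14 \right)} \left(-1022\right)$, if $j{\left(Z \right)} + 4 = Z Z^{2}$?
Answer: $-2800280$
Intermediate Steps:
$j{\left(Z \right)} = -4 + Z^{3}$ ($j{\left(Z \right)} = -4 + Z Z^{2} = -4 + Z^{3}$)
$j{\left(14 \right)} \left(-1022\right) = \left(-4 + 14^{3}\right) \left(-1022\right) = \left(-4 + 2744\right) \left(-1022\right) = 2740 \left(-1022\right) = -2800280$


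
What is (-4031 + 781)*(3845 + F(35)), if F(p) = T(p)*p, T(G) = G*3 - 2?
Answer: -24212500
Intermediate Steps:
T(G) = -2 + 3*G (T(G) = 3*G - 2 = -2 + 3*G)
F(p) = p*(-2 + 3*p) (F(p) = (-2 + 3*p)*p = p*(-2 + 3*p))
(-4031 + 781)*(3845 + F(35)) = (-4031 + 781)*(3845 + 35*(-2 + 3*35)) = -3250*(3845 + 35*(-2 + 105)) = -3250*(3845 + 35*103) = -3250*(3845 + 3605) = -3250*7450 = -24212500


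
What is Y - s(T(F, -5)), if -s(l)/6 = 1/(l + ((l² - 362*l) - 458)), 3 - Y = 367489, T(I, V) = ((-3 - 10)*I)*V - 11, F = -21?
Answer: -439082194919/1194827 ≈ -3.6749e+5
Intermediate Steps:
T(I, V) = -11 - 13*I*V (T(I, V) = (-13*I)*V - 11 = -13*I*V - 11 = -11 - 13*I*V)
Y = -367486 (Y = 3 - 1*367489 = 3 - 367489 = -367486)
s(l) = -6/(-458 + l² - 361*l) (s(l) = -6/(l + ((l² - 362*l) - 458)) = -6/(l + (-458 + l² - 362*l)) = -6/(-458 + l² - 361*l))
Y - s(T(F, -5)) = -367486 - 6/(458 - (-11 - 13*(-21)*(-5))² + 361*(-11 - 13*(-21)*(-5))) = -367486 - 6/(458 - (-11 - 1365)² + 361*(-11 - 1365)) = -367486 - 6/(458 - 1*(-1376)² + 361*(-1376)) = -367486 - 6/(458 - 1*1893376 - 496736) = -367486 - 6/(458 - 1893376 - 496736) = -367486 - 6/(-2389654) = -367486 - 6*(-1)/2389654 = -367486 - 1*(-3/1194827) = -367486 + 3/1194827 = -439082194919/1194827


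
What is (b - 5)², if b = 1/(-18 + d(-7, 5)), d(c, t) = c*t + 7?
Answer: 53361/2116 ≈ 25.218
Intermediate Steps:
d(c, t) = 7 + c*t
b = -1/46 (b = 1/(-18 + (7 - 7*5)) = 1/(-18 + (7 - 35)) = 1/(-18 - 28) = 1/(-46) = -1/46 ≈ -0.021739)
(b - 5)² = (-1/46 - 5)² = (-231/46)² = 53361/2116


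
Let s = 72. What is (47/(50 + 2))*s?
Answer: 846/13 ≈ 65.077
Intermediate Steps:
(47/(50 + 2))*s = (47/(50 + 2))*72 = (47/52)*72 = 846/13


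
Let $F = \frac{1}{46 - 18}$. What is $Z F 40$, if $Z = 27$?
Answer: $\frac{270}{7} \approx 38.571$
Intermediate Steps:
$F = \frac{1}{28} \approx 0.035714$
$Z F 40 = 27 \cdot \frac{1}{28} \cdot 40 = \frac{27}{28} \cdot 40 = \frac{270}{7}$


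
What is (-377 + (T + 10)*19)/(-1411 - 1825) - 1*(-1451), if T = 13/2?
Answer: 9390999/6472 ≈ 1451.0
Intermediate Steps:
T = 13/2 (T = 13*(1/2) = 13/2 ≈ 6.5000)
(-377 + (T + 10)*19)/(-1411 - 1825) - 1*(-1451) = (-377 + (13/2 + 10)*19)/(-1411 - 1825) - 1*(-1451) = (-377 + (33/2)*19)/(-3236) + 1451 = (-377 + 627/2)*(-1/3236) + 1451 = -127/2*(-1/3236) + 1451 = 127/6472 + 1451 = 9390999/6472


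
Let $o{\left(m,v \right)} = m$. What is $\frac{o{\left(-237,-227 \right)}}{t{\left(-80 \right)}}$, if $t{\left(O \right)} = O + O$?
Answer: $\frac{237}{160} \approx 1.4813$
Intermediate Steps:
$t{\left(O \right)} = 2 O$
$\frac{o{\left(-237,-227 \right)}}{t{\left(-80 \right)}} = - \frac{237}{2 \left(-80\right)} = - \frac{237}{-160} = \left(-237\right) \left(- \frac{1}{160}\right) = \frac{237}{160}$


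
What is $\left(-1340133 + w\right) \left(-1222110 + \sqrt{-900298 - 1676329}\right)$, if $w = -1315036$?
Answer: $3244908586590 - 2655169 i \sqrt{2576627} \approx 3.2449 \cdot 10^{12} - 4.262 \cdot 10^{9} i$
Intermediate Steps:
$\left(-1340133 + w\right) \left(-1222110 + \sqrt{-900298 - 1676329}\right) = \left(-1340133 - 1315036\right) \left(-1222110 + \sqrt{-900298 - 1676329}\right) = - 2655169 \left(-1222110 + \sqrt{-2576627}\right) = - 2655169 \left(-1222110 + i \sqrt{2576627}\right) = 3244908586590 - 2655169 i \sqrt{2576627}$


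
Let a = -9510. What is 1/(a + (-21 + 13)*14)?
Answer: -1/9622 ≈ -0.00010393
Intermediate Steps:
1/(a + (-21 + 13)*14) = 1/(-9510 + (-21 + 13)*14) = 1/(-9510 - 8*14) = 1/(-9510 - 112) = 1/(-9622) = -1/9622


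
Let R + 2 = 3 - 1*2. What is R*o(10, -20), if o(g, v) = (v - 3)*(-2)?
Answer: -46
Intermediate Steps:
R = -1 (R = -2 + (3 - 1*2) = -2 + (3 - 2) = -2 + 1 = -1)
o(g, v) = 6 - 2*v (o(g, v) = (-3 + v)*(-2) = 6 - 2*v)
R*o(10, -20) = -(6 - 2*(-20)) = -(6 + 40) = -1*46 = -46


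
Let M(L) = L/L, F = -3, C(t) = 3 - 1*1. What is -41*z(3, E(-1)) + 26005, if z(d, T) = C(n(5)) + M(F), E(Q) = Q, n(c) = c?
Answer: 25882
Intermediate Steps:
C(t) = 2 (C(t) = 3 - 1 = 2)
M(L) = 1
z(d, T) = 3 (z(d, T) = 2 + 1 = 3)
-41*z(3, E(-1)) + 26005 = -41*3 + 26005 = -123 + 26005 = 25882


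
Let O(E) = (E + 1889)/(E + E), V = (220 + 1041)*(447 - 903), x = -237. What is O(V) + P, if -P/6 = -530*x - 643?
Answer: -862295720537/1150032 ≈ -7.4980e+5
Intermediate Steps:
V = -575016 (V = 1261*(-456) = -575016)
P = -749802 (P = -6*(-530*(-237) - 643) = -6*(125610 - 643) = -6*124967 = -749802)
O(E) = (1889 + E)/(2*E) (O(E) = (1889 + E)/((2*E)) = (1889 + E)*(1/(2*E)) = (1889 + E)/(2*E))
O(V) + P = (½)*(1889 - 575016)/(-575016) - 749802 = (½)*(-1/575016)*(-573127) - 749802 = 573127/1150032 - 749802 = -862295720537/1150032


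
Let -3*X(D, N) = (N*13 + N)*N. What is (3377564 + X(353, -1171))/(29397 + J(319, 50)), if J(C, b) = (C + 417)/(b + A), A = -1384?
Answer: -262875778/2557491 ≈ -102.79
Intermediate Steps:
J(C, b) = (417 + C)/(-1384 + b) (J(C, b) = (C + 417)/(b - 1384) = (417 + C)/(-1384 + b))
X(D, N) = -14*N**2/3 (X(D, N) = -(N*13 + N)*N/3 = -(13*N + N)*N/3 = -14*N*N/3 = -14*N**2/3)
(3377564 + X(353, -1171))/(29397 + J(319, 50)) = (3377564 - 14/3*(-1171)**2)/(29397 + (417 + 319)/(-1384 + 50)) = (3377564 - 14/3*1371241)/(29397 + 736/(-1334)) = (3377564 - 19197374/3)/(29397 - 1/1334*736) = -9064682/(3*(29397 - 16/29)) = -9064682/(3*852497/29) = -9064682/3*29/852497 = -262875778/2557491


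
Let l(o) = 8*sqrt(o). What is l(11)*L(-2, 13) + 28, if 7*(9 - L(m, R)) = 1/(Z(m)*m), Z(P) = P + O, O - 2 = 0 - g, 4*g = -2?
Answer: 28 + 512*sqrt(11)/7 ≈ 270.59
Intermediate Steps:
g = -1/2 (g = (1/4)*(-2) = -1/2 ≈ -0.50000)
O = 5/2 (O = 2 + (0 - 1*(-1/2)) = 2 + (0 + 1/2) = 2 + 1/2 = 5/2 ≈ 2.5000)
Z(P) = 5/2 + P (Z(P) = P + 5/2 = 5/2 + P)
L(m, R) = 9 - 1/(7*m*(5/2 + m)) (L(m, R) = 9 - 1/(7*(5/2 + m)*m) = 9 - 1/(7*m*(5/2 + m)))
l(11)*L(-2, 13) + 28 = (8*sqrt(11))*((1/7)*(-2 + 63*(-2)*(5 + 2*(-2)))/(-2*(5 + 2*(-2)))) + 28 = (8*sqrt(11))*((1/7)*(-1/2)*(-2 + 63*(-2)*(5 - 4))/(5 - 4)) + 28 = (8*sqrt(11))*((1/7)*(-1/2)*(-2 + 63*(-2)*1)/1) + 28 = (8*sqrt(11))*((1/7)*(-1/2)*1*(-2 - 126)) + 28 = (8*sqrt(11))*((1/7)*(-1/2)*1*(-128)) + 28 = (8*sqrt(11))*(64/7) + 28 = 512*sqrt(11)/7 + 28 = 28 + 512*sqrt(11)/7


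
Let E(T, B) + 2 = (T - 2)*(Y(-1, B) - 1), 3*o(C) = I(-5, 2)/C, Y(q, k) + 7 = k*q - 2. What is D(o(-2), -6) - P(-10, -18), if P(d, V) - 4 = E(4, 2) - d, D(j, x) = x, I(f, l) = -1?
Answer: 6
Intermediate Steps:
Y(q, k) = -9 + k*q (Y(q, k) = -7 + (k*q - 2) = -7 + (-2 + k*q) = -9 + k*q)
o(C) = -1/(3*C) (o(C) = (-1/C)/3 = -1/(3*C))
E(T, B) = -2 + (-10 - B)*(-2 + T) (E(T, B) = -2 + (T - 2)*((-9 + B*(-1)) - 1) = -2 + (-2 + T)*((-9 - B) - 1) = -2 + (-2 + T)*(-10 - B) = -2 + (-10 - B)*(-2 + T))
P(d, V) = -22 - d (P(d, V) = 4 + ((18 - 10*4 + 2*2 - 1*2*4) - d) = 4 + ((18 - 40 + 4 - 8) - d) = 4 + (-26 - d) = -22 - d)
D(o(-2), -6) - P(-10, -18) = -6 - (-22 - 1*(-10)) = -6 - (-22 + 10) = -6 - 1*(-12) = -6 + 12 = 6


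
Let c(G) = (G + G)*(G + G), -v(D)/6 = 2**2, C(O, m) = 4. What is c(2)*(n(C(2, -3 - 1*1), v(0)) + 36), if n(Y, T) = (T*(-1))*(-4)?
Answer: -960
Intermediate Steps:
v(D) = -24 (v(D) = -6*2**2 = -6*4 = -24)
n(Y, T) = 4*T (n(Y, T) = -T*(-4) = 4*T)
c(G) = 4*G**2 (c(G) = (2*G)*(2*G) = 4*G**2)
c(2)*(n(C(2, -3 - 1*1), v(0)) + 36) = (4*2**2)*(4*(-24) + 36) = (4*4)*(-96 + 36) = 16*(-60) = -960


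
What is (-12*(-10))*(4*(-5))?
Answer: -2400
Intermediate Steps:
(-12*(-10))*(4*(-5)) = 120*(-20) = -2400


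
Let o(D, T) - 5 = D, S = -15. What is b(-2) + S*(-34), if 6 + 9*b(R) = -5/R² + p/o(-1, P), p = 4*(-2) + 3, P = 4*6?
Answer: 9163/18 ≈ 509.06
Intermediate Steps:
P = 24
o(D, T) = 5 + D
p = -5 (p = -8 + 3 = -5)
b(R) = -29/36 - 5/(9*R²) (b(R) = -⅔ + (-5/R² - 5/(5 - 1))/9 = -⅔ + (-5/R² - 5/4)/9 = -⅔ + (-5/4 - 5/R²)/9 = -⅔ + (-5/36 - 5/(9*R²)) = -29/36 - 5/(9*R²))
b(-2) + S*(-34) = (-29/36 - 5/9/(-2)²) - 15*(-34) = (-29/36 - 5/9*¼) + 510 = (-29/36 - 5/36) + 510 = -17/18 + 510 = 9163/18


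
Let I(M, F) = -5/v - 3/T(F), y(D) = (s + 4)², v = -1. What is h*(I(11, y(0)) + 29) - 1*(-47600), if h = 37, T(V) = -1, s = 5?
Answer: 48969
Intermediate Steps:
y(D) = 81 (y(D) = (5 + 4)² = 9² = 81)
I(M, F) = 8 (I(M, F) = -5/(-1) - 3/(-1) = -5*(-1) - 3*(-1) = 5 + 3 = 8)
h*(I(11, y(0)) + 29) - 1*(-47600) = 37*(8 + 29) - 1*(-47600) = 37*37 + 47600 = 1369 + 47600 = 48969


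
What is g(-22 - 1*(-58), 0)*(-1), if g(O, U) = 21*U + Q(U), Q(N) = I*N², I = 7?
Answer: 0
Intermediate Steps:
Q(N) = 7*N²
g(O, U) = 7*U² + 21*U (g(O, U) = 21*U + 7*U² = 7*U² + 21*U)
g(-22 - 1*(-58), 0)*(-1) = (7*0*(3 + 0))*(-1) = (7*0*3)*(-1) = 0*(-1) = 0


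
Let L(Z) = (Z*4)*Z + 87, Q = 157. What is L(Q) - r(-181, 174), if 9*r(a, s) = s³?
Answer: -486653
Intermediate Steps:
r(a, s) = s³/9
L(Z) = 87 + 4*Z² (L(Z) = (4*Z)*Z + 87 = 4*Z² + 87 = 87 + 4*Z²)
L(Q) - r(-181, 174) = (87 + 4*157²) - 174³/9 = (87 + 4*24649) - 5268024/9 = (87 + 98596) - 1*585336 = 98683 - 585336 = -486653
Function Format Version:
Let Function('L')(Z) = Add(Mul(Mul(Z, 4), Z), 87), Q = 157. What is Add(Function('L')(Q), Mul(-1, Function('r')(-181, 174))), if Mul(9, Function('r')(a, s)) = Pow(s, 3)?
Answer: -486653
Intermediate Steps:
Function('r')(a, s) = Mul(Rational(1, 9), Pow(s, 3))
Function('L')(Z) = Add(87, Mul(4, Pow(Z, 2))) (Function('L')(Z) = Add(Mul(Mul(4, Z), Z), 87) = Add(Mul(4, Pow(Z, 2)), 87) = Add(87, Mul(4, Pow(Z, 2))))
Add(Function('L')(Q), Mul(-1, Function('r')(-181, 174))) = Add(Add(87, Mul(4, Pow(157, 2))), Mul(-1, Mul(Rational(1, 9), Pow(174, 3)))) = Add(Add(87, Mul(4, 24649)), Mul(-1, Mul(Rational(1, 9), 5268024))) = Add(Add(87, 98596), Mul(-1, 585336)) = Add(98683, -585336) = -486653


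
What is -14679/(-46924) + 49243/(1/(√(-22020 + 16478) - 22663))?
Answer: -52366907556037/46924 + 49243*I*√5542 ≈ -1.116e+9 + 3.6659e+6*I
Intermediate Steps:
-14679/(-46924) + 49243/(1/(√(-22020 + 16478) - 22663)) = -14679*(-1/46924) + 49243/(1/(√(-5542) - 22663)) = 14679/46924 + 49243/(1/(I*√5542 - 22663)) = 14679/46924 + 49243/(1/(-22663 + I*√5542)) = 14679/46924 + 49243*(-22663 + I*√5542) = 14679/46924 + (-1115994109 + 49243*I*√5542) = -52366907556037/46924 + 49243*I*√5542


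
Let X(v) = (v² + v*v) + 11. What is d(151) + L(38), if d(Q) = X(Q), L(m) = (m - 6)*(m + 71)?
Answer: 49101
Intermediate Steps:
X(v) = 11 + 2*v² (X(v) = (v² + v²) + 11 = 2*v² + 11 = 11 + 2*v²)
L(m) = (-6 + m)*(71 + m)
d(Q) = 11 + 2*Q²
d(151) + L(38) = (11 + 2*151²) + (-426 + 38² + 65*38) = (11 + 2*22801) + (-426 + 1444 + 2470) = (11 + 45602) + 3488 = 45613 + 3488 = 49101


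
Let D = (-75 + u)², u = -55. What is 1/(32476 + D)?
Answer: 1/49376 ≈ 2.0253e-5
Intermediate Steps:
D = 16900 (D = (-75 - 55)² = (-130)² = 16900)
1/(32476 + D) = 1/(32476 + 16900) = 1/49376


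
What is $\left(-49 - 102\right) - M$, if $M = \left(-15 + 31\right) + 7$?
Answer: $-174$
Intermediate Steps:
$M = 23$ ($M = 16 + 7 = 23$)
$\left(-49 - 102\right) - M = \left(-49 - 102\right) - 23 = -151 - 23 = -174$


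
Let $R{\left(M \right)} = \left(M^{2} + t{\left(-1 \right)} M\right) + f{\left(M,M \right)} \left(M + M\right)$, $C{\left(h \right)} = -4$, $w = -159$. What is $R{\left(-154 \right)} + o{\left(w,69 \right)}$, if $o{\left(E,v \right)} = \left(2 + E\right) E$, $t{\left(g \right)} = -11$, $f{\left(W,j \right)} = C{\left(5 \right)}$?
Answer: $51605$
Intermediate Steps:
$f{\left(W,j \right)} = -4$
$o{\left(E,v \right)} = E \left(2 + E\right)$
$R{\left(M \right)} = M^{2} - 19 M$ ($R{\left(M \right)} = \left(M^{2} - 11 M\right) - 4 \left(M + M\right) = \left(M^{2} - 11 M\right) - 4 \cdot 2 M = \left(M^{2} - 11 M\right) - 8 M = M^{2} - 19 M$)
$R{\left(-154 \right)} + o{\left(w,69 \right)} = - 154 \left(-19 - 154\right) - 159 \left(2 - 159\right) = \left(-154\right) \left(-173\right) - -24963 = 26642 + 24963 = 51605$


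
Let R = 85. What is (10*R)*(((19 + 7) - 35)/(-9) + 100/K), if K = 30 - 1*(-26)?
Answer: 16575/7 ≈ 2367.9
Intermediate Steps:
K = 56 (K = 30 + 26 = 56)
(10*R)*(((19 + 7) - 35)/(-9) + 100/K) = (10*85)*(((19 + 7) - 35)/(-9) + 100/56) = 850*((26 - 35)*(-⅑) + 100*(1/56)) = 850*(-9*(-⅑) + 25/14) = 850*(1 + 25/14) = 850*(39/14) = 16575/7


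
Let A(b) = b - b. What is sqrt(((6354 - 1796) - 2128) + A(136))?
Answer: 9*sqrt(30) ≈ 49.295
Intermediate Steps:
A(b) = 0
sqrt(((6354 - 1796) - 2128) + A(136)) = sqrt(((6354 - 1796) - 2128) + 0) = sqrt((4558 - 2128) + 0) = sqrt(2430 + 0) = sqrt(2430) = 9*sqrt(30)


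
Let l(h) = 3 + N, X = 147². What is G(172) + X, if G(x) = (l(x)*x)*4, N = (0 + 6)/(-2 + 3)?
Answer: 27801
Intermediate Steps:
N = 6 (N = 6/1 = 6*1 = 6)
X = 21609
l(h) = 9 (l(h) = 3 + 6 = 9)
G(x) = 36*x (G(x) = (9*x)*4 = 36*x)
G(172) + X = 36*172 + 21609 = 6192 + 21609 = 27801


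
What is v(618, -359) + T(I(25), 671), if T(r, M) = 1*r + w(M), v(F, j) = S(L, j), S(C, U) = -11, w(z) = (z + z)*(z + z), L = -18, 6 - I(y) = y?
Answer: 1800934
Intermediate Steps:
I(y) = 6 - y
w(z) = 4*z² (w(z) = (2*z)*(2*z) = 4*z²)
v(F, j) = -11
T(r, M) = r + 4*M² (T(r, M) = 1*r + 4*M² = r + 4*M²)
v(618, -359) + T(I(25), 671) = -11 + ((6 - 1*25) + 4*671²) = -11 + ((6 - 25) + 4*450241) = -11 + (-19 + 1800964) = -11 + 1800945 = 1800934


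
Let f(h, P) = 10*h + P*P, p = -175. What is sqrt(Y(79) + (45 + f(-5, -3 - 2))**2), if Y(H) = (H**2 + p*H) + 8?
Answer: 2*I*sqrt(1794) ≈ 84.711*I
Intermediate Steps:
f(h, P) = P**2 + 10*h (f(h, P) = 10*h + P**2 = P**2 + 10*h)
Y(H) = 8 + H**2 - 175*H (Y(H) = (H**2 - 175*H) + 8 = 8 + H**2 - 175*H)
sqrt(Y(79) + (45 + f(-5, -3 - 2))**2) = sqrt((8 + 79**2 - 175*79) + (45 + ((-3 - 2)**2 + 10*(-5)))**2) = sqrt((8 + 6241 - 13825) + (45 + ((-5)**2 - 50))**2) = sqrt(-7576 + (45 + (25 - 50))**2) = sqrt(-7576 + (45 - 25)**2) = sqrt(-7576 + 20**2) = sqrt(-7576 + 400) = sqrt(-7176) = 2*I*sqrt(1794)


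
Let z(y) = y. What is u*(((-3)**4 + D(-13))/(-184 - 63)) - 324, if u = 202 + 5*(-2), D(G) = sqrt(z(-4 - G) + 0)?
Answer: -96156/247 ≈ -389.30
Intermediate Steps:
D(G) = sqrt(-4 - G) (D(G) = sqrt((-4 - G) + 0) = sqrt(-4 - G))
u = 192 (u = 202 - 10 = 192)
u*(((-3)**4 + D(-13))/(-184 - 63)) - 324 = 192*(((-3)**4 + sqrt(-4 - 1*(-13)))/(-184 - 63)) - 324 = 192*((81 + sqrt(-4 + 13))/(-247)) - 324 = 192*((81 + sqrt(9))*(-1/247)) - 324 = 192*((81 + 3)*(-1/247)) - 324 = 192*(84*(-1/247)) - 324 = 192*(-84/247) - 324 = -16128/247 - 324 = -96156/247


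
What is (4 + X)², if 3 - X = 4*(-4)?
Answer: 529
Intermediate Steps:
X = 19 (X = 3 - 4*(-4) = 3 - 1*(-16) = 3 + 16 = 19)
(4 + X)² = (4 + 19)² = 23² = 529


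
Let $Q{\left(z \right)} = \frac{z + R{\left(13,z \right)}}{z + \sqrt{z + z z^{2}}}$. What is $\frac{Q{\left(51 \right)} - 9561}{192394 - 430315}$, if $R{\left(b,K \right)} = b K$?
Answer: $\frac{8130275}{202312157} - \frac{14 \sqrt{132702}}{606936471} \approx 0.040178$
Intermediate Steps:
$R{\left(b,K \right)} = K b$
$Q{\left(z \right)} = \frac{14 z}{z + \sqrt{z + z^{3}}}$ ($Q{\left(z \right)} = \frac{z + z 13}{z + \sqrt{z + z z^{2}}} = \frac{z + 13 z}{z + \sqrt{z + z^{3}}} = \frac{14 z}{z + \sqrt{z + z^{3}}}$)
$\frac{Q{\left(51 \right)} - 9561}{192394 - 430315} = \frac{14 \cdot 51 \frac{1}{51 + \sqrt{51 + 51^{3}}} - 9561}{192394 - 430315} = \frac{14 \cdot 51 \frac{1}{51 + \sqrt{51 + 132651}} - 9561}{-237921} = \left(14 \cdot 51 \frac{1}{51 + \sqrt{132702}} - 9561\right) \left(- \frac{1}{237921}\right) = \left(\frac{714}{51 + \sqrt{132702}} - 9561\right) \left(- \frac{1}{237921}\right) = \left(-9561 + \frac{714}{51 + \sqrt{132702}}\right) \left(- \frac{1}{237921}\right) = \frac{3187}{79307} - \frac{238}{79307 \left(51 + \sqrt{132702}\right)}$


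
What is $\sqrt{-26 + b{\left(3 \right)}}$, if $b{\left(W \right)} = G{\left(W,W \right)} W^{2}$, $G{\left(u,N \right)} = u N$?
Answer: $\sqrt{55} \approx 7.4162$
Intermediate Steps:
$G{\left(u,N \right)} = N u$
$b{\left(W \right)} = W^{4}$ ($b{\left(W \right)} = W W W^{2} = W^{2} W^{2} = W^{4}$)
$\sqrt{-26 + b{\left(3 \right)}} = \sqrt{-26 + 3^{4}} = \sqrt{-26 + 81} = \sqrt{55}$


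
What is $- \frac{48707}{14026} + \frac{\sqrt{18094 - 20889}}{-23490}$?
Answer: $- \frac{48707}{14026} - \frac{i \sqrt{2795}}{23490} \approx -3.4726 - 0.0022506 i$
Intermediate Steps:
$- \frac{48707}{14026} + \frac{\sqrt{18094 - 20889}}{-23490} = \left(-48707\right) \frac{1}{14026} + \sqrt{-2795} \left(- \frac{1}{23490}\right) = - \frac{48707}{14026} + i \sqrt{2795} \left(- \frac{1}{23490}\right) = - \frac{48707}{14026} - \frac{i \sqrt{2795}}{23490}$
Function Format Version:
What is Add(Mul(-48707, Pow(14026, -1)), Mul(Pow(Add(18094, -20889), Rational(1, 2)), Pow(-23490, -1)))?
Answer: Add(Rational(-48707, 14026), Mul(Rational(-1, 23490), I, Pow(2795, Rational(1, 2)))) ≈ Add(-3.4726, Mul(-0.0022506, I))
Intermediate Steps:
Add(Mul(-48707, Pow(14026, -1)), Mul(Pow(Add(18094, -20889), Rational(1, 2)), Pow(-23490, -1))) = Add(Mul(-48707, Rational(1, 14026)), Mul(Pow(-2795, Rational(1, 2)), Rational(-1, 23490))) = Add(Rational(-48707, 14026), Mul(Mul(I, Pow(2795, Rational(1, 2))), Rational(-1, 23490))) = Add(Rational(-48707, 14026), Mul(Rational(-1, 23490), I, Pow(2795, Rational(1, 2))))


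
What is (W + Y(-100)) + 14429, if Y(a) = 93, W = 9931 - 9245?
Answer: 15208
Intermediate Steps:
W = 686
(W + Y(-100)) + 14429 = (686 + 93) + 14429 = 779 + 14429 = 15208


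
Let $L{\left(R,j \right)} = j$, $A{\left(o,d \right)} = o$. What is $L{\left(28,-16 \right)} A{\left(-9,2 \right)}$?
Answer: $144$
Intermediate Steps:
$L{\left(28,-16 \right)} A{\left(-9,2 \right)} = \left(-16\right) \left(-9\right) = 144$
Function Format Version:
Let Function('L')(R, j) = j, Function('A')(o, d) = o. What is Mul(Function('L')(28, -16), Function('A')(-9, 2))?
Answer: 144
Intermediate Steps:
Mul(Function('L')(28, -16), Function('A')(-9, 2)) = Mul(-16, -9) = 144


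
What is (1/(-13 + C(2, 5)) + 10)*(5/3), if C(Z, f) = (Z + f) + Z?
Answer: 65/4 ≈ 16.250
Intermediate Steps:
C(Z, f) = f + 2*Z
(1/(-13 + C(2, 5)) + 10)*(5/3) = (1/(-13 + (5 + 2*2)) + 10)*(5/3) = (1/(-13 + (5 + 4)) + 10)*(5*(⅓)) = (1/(-13 + 9) + 10)*(5/3) = (1/(-4) + 10)*(5/3) = (-¼ + 10)*(5/3) = (39/4)*(5/3) = 65/4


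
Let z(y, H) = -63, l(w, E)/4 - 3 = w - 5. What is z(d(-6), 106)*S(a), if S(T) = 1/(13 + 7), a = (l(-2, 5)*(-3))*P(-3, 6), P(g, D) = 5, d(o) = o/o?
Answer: -63/20 ≈ -3.1500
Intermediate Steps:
d(o) = 1
l(w, E) = -8 + 4*w (l(w, E) = 12 + 4*(w - 5) = 12 + 4*(-5 + w) = 12 + (-20 + 4*w) = -8 + 4*w)
a = 240 (a = ((-8 + 4*(-2))*(-3))*5 = ((-8 - 8)*(-3))*5 = -16*(-3)*5 = 48*5 = 240)
S(T) = 1/20
z(d(-6), 106)*S(a) = -63*1/20 = -63/20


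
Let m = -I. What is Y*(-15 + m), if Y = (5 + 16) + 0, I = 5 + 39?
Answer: -1239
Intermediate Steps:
I = 44
m = -44 (m = -1*44 = -44)
Y = 21 (Y = 21 + 0 = 21)
Y*(-15 + m) = 21*(-15 - 44) = 21*(-59) = -1239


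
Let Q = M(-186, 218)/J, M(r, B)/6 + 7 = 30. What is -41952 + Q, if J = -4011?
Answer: -56089870/1337 ≈ -41952.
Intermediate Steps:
M(r, B) = 138 (M(r, B) = -42 + 6*30 = -42 + 180 = 138)
Q = -46/1337 (Q = 138/(-4011) = 138*(-1/4011) = -46/1337 ≈ -0.034405)
-41952 + Q = -41952 - 46/1337 = -56089870/1337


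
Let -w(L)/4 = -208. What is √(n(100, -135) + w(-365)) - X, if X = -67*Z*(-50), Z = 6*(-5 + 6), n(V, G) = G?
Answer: -20100 + √697 ≈ -20074.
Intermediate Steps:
w(L) = 832 (w(L) = -4*(-208) = 832)
Z = 6 (Z = 6*1 = 6)
X = 20100 (X = -67*6*(-50) = -402*(-50) = 20100)
√(n(100, -135) + w(-365)) - X = √(-135 + 832) - 1*20100 = √697 - 20100 = -20100 + √697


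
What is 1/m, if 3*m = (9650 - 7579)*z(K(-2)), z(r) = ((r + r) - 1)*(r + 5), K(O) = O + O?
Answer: -1/6213 ≈ -0.00016095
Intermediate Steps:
K(O) = 2*O
z(r) = (-1 + 2*r)*(5 + r) (z(r) = (2*r - 1)*(5 + r) = (-1 + 2*r)*(5 + r))
m = -6213 (m = ((9650 - 7579)*(-5 + 2*(2*(-2))² + 9*(2*(-2))))/3 = (2071*(-5 + 2*(-4)² + 9*(-4)))/3 = (2071*(-5 + 2*16 - 36))/3 = (2071*(-5 + 32 - 36))/3 = (2071*(-9))/3 = (⅓)*(-18639) = -6213)
1/m = 1/(-6213) = -1/6213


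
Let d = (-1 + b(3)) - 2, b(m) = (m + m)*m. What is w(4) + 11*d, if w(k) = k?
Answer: 169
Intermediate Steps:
b(m) = 2*m² (b(m) = (2*m)*m = 2*m²)
d = 15 (d = (-1 + 2*3²) - 2 = (-1 + 2*9) - 2 = (-1 + 18) - 2 = 17 - 2 = 15)
w(4) + 11*d = 4 + 11*15 = 4 + 165 = 169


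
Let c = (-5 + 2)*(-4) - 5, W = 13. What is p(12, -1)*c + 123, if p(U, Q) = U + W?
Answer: 298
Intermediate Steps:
p(U, Q) = 13 + U (p(U, Q) = U + 13 = 13 + U)
c = 7 (c = -3*(-4) - 5 = 12 - 5 = 7)
p(12, -1)*c + 123 = (13 + 12)*7 + 123 = 25*7 + 123 = 175 + 123 = 298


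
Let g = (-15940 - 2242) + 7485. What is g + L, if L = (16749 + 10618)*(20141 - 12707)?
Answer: 203435581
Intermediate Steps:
L = 203446278 (L = 27367*7434 = 203446278)
g = -10697 (g = -18182 + 7485 = -10697)
g + L = -10697 + 203446278 = 203435581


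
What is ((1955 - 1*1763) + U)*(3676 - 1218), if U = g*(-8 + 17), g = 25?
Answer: 1024986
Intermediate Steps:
U = 225 (U = 25*(-8 + 17) = 25*9 = 225)
((1955 - 1*1763) + U)*(3676 - 1218) = ((1955 - 1*1763) + 225)*(3676 - 1218) = ((1955 - 1763) + 225)*2458 = (192 + 225)*2458 = 417*2458 = 1024986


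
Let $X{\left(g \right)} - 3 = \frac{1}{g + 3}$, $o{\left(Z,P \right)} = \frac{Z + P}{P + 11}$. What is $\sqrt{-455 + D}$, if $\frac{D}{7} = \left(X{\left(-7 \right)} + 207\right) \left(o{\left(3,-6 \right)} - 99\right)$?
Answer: $\frac{i \sqrt{14669270}}{10} \approx 383.0 i$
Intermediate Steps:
$o{\left(Z,P \right)} = \frac{P + Z}{11 + P}$
$X{\left(g \right)} = 3 + \frac{1}{3 + g}$ ($X{\left(g \right)} = 3 + \frac{1}{g + 3} = 3 + \frac{1}{3 + g}$)
$D = - \frac{1462377}{10}$ ($D = 7 \left(\frac{10 + 3 \left(-7\right)}{3 - 7} + 207\right) \left(\frac{-6 + 3}{11 - 6} - 99\right) = 7 \left(\frac{10 - 21}{-4} + 207\right) \left(\frac{1}{5} \left(-3\right) - 99\right) = 7 \left(\left(- \frac{1}{4}\right) \left(-11\right) + 207\right) \left(\frac{1}{5} \left(-3\right) - 99\right) = 7 \left(\frac{11}{4} + 207\right) \left(- \frac{3}{5} - 99\right) = 7 \cdot \frac{839}{4} \left(- \frac{498}{5}\right) = 7 \left(- \frac{208911}{10}\right) = - \frac{1462377}{10} \approx -1.4624 \cdot 10^{5}$)
$\sqrt{-455 + D} = \sqrt{-455 - \frac{1462377}{10}} = \sqrt{- \frac{1466927}{10}} = \frac{i \sqrt{14669270}}{10}$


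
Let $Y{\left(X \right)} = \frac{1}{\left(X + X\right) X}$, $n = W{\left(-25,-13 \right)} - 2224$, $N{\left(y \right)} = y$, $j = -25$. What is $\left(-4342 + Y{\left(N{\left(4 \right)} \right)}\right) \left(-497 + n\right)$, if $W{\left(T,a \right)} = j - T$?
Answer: $\frac{378063903}{32} \approx 1.1814 \cdot 10^{7}$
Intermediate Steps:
$W{\left(T,a \right)} = -25 - T$
$n = -2224$ ($n = \left(-25 - -25\right) - 2224 = \left(-25 + 25\right) - 2224 = 0 - 2224 = -2224$)
$Y{\left(X \right)} = \frac{1}{2 X^{2}}$ ($Y{\left(X \right)} = \frac{1}{2 X X} = \frac{\frac{1}{2} \frac{1}{X}}{X} = \frac{1}{2 X^{2}}$)
$\left(-4342 + Y{\left(N{\left(4 \right)} \right)}\right) \left(-497 + n\right) = \left(-4342 + \frac{1}{2 \cdot 16}\right) \left(-497 - 2224\right) = \left(-4342 + \frac{1}{2} \cdot \frac{1}{16}\right) \left(-2721\right) = \left(-4342 + \frac{1}{32}\right) \left(-2721\right) = \left(- \frac{138943}{32}\right) \left(-2721\right) = \frac{378063903}{32}$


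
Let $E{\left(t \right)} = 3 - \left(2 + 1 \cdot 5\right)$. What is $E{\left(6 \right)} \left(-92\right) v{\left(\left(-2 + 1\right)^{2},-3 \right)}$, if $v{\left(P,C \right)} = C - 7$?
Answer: $-3680$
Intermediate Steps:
$E{\left(t \right)} = -4$ ($E{\left(t \right)} = 3 - \left(2 + 5\right) = 3 - 7 = -4$)
$v{\left(P,C \right)} = -7 + C$ ($v{\left(P,C \right)} = C - 7 = -7 + C$)
$E{\left(6 \right)} \left(-92\right) v{\left(\left(-2 + 1\right)^{2},-3 \right)} = \left(-4\right) \left(-92\right) \left(-7 - 3\right) = 368 \left(-10\right) = -3680$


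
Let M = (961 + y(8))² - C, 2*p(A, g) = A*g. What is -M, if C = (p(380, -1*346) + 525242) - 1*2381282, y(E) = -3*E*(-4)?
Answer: -3039029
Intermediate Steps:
y(E) = 12*E
p(A, g) = A*g/2 (p(A, g) = (A*g)/2 = A*g/2)
C = -1921780 (C = ((½)*380*(-1*346) + 525242) - 1*2381282 = ((½)*380*(-346) + 525242) - 2381282 = (-65740 + 525242) - 2381282 = 459502 - 2381282 = -1921780)
M = 3039029 (M = (961 + 12*8)² - 1*(-1921780) = (961 + 96)² + 1921780 = 1057² + 1921780 = 1117249 + 1921780 = 3039029)
-M = -1*3039029 = -3039029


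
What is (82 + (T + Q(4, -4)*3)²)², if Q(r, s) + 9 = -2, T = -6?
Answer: 2569609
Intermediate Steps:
Q(r, s) = -11 (Q(r, s) = -9 - 2 = -11)
(82 + (T + Q(4, -4)*3)²)² = (82 + (-6 - 11*3)²)² = (82 + (-6 - 33)²)² = (82 + (-39)²)² = (82 + 1521)² = 1603² = 2569609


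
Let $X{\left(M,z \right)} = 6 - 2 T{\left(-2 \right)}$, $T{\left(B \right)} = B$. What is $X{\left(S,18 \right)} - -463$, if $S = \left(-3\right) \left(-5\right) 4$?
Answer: $473$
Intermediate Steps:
$S = 60$ ($S = 15 \cdot 4 = 60$)
$X{\left(M,z \right)} = 10$ ($X{\left(M,z \right)} = 6 - -4 = 6 + 4 = 10$)
$X{\left(S,18 \right)} - -463 = 10 - -463 = 10 + 463 = 473$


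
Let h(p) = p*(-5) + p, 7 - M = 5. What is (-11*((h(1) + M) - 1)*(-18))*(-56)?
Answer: 33264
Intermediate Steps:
M = 2 (M = 7 - 1*5 = 7 - 5 = 2)
h(p) = -4*p (h(p) = -5*p + p = -4*p)
(-11*((h(1) + M) - 1)*(-18))*(-56) = (-11*((-4*1 + 2) - 1)*(-18))*(-56) = (-11*((-4 + 2) - 1)*(-18))*(-56) = (-11*(-2 - 1)*(-18))*(-56) = (-11*(-3)*(-18))*(-56) = (33*(-18))*(-56) = -594*(-56) = 33264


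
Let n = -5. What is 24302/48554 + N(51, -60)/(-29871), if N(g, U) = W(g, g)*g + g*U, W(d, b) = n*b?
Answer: 83663614/80575363 ≈ 1.0383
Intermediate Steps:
W(d, b) = -5*b
N(g, U) = -5*g**2 + U*g (N(g, U) = (-5*g)*g + g*U = -5*g**2 + U*g)
24302/48554 + N(51, -60)/(-29871) = 24302/48554 + (51*(-60 - 5*51))/(-29871) = 24302*(1/48554) + (51*(-60 - 255))*(-1/29871) = 12151/24277 + (51*(-315))*(-1/29871) = 12151/24277 - 16065*(-1/29871) = 12151/24277 + 1785/3319 = 83663614/80575363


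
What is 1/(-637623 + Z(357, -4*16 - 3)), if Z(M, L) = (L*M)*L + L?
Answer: 1/964883 ≈ 1.0364e-6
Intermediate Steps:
Z(M, L) = L + M*L**2 (Z(M, L) = M*L**2 + L = L + M*L**2)
1/(-637623 + Z(357, -4*16 - 3)) = 1/(-637623 + (-4*16 - 3)*(1 + (-4*16 - 3)*357)) = 1/(-637623 + (-64 - 3)*(1 + (-64 - 3)*357)) = 1/(-637623 - 67*(1 - 67*357)) = 1/(-637623 - 67*(1 - 23919)) = 1/(-637623 - 67*(-23918)) = 1/(-637623 + 1602506) = 1/964883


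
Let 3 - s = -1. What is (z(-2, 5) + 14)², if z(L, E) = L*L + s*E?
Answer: 1444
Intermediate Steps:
s = 4 (s = 3 - 1*(-1) = 3 + 1 = 4)
z(L, E) = L² + 4*E (z(L, E) = L*L + 4*E = L² + 4*E)
(z(-2, 5) + 14)² = (((-2)² + 4*5) + 14)² = ((4 + 20) + 14)² = (24 + 14)² = 38² = 1444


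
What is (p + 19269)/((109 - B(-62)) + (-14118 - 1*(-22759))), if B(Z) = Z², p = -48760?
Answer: -2681/446 ≈ -6.0112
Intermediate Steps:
(p + 19269)/((109 - B(-62)) + (-14118 - 1*(-22759))) = (-48760 + 19269)/((109 - 1*(-62)²) + (-14118 - 1*(-22759))) = -29491/((109 - 1*3844) + (-14118 + 22759)) = -29491/((109 - 3844) + 8641) = -29491/(-3735 + 8641) = -29491/4906 = -29491*1/4906 = -2681/446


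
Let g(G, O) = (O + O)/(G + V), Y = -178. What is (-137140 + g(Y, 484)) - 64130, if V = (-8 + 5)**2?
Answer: -34015598/169 ≈ -2.0128e+5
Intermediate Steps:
V = 9 (V = (-3)**2 = 9)
g(G, O) = 2*O/(9 + G) (g(G, O) = (O + O)/(G + 9) = (2*O)/(9 + G) = 2*O/(9 + G))
(-137140 + g(Y, 484)) - 64130 = (-137140 + 2*484/(9 - 178)) - 64130 = (-137140 + 2*484/(-169)) - 64130 = (-137140 + 2*484*(-1/169)) - 64130 = (-137140 - 968/169) - 64130 = -23177628/169 - 64130 = -34015598/169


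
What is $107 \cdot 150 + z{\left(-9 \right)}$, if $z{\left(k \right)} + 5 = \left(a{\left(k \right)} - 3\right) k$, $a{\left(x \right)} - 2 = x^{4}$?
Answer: $-42995$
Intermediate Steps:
$a{\left(x \right)} = 2 + x^{4}$
$z{\left(k \right)} = -5 + k \left(-1 + k^{4}\right)$ ($z{\left(k \right)} = -5 + \left(\left(2 + k^{4}\right) - 3\right) k = -5 + \left(-1 + k^{4}\right) k = -5 + k \left(-1 + k^{4}\right)$)
$107 \cdot 150 + z{\left(-9 \right)} = 107 \cdot 150 - \left(-4 + 59049\right) = 16050 - 59045 = -42995$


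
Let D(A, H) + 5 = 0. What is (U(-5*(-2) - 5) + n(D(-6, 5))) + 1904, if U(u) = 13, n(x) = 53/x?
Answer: 9532/5 ≈ 1906.4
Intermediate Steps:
D(A, H) = -5 (D(A, H) = -5 + 0 = -5)
(U(-5*(-2) - 5) + n(D(-6, 5))) + 1904 = (13 + 53/(-5)) + 1904 = (13 + 53*(-⅕)) + 1904 = (13 - 53/5) + 1904 = 12/5 + 1904 = 9532/5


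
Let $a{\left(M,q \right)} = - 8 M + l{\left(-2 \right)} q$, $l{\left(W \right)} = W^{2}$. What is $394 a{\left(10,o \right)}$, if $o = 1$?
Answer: $-29944$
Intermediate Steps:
$a{\left(M,q \right)} = - 8 M + 4 q$ ($a{\left(M,q \right)} = - 8 M + \left(-2\right)^{2} q = - 8 M + 4 q$)
$394 a{\left(10,o \right)} = 394 \left(\left(-8\right) 10 + 4 \cdot 1\right) = 394 \left(-80 + 4\right) = 394 \left(-76\right) = -29944$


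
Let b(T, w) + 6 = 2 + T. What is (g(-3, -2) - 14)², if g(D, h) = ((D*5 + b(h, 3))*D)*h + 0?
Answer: 19600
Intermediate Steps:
b(T, w) = -4 + T (b(T, w) = -6 + (2 + T) = -4 + T)
g(D, h) = D*h*(-4 + h + 5*D) (g(D, h) = ((D*5 + (-4 + h))*D)*h + 0 = ((5*D + (-4 + h))*D)*h + 0 = ((-4 + h + 5*D)*D)*h + 0 = (D*(-4 + h + 5*D))*h + 0 = D*h*(-4 + h + 5*D) + 0 = D*h*(-4 + h + 5*D))
(g(-3, -2) - 14)² = (-3*(-2)*(-4 - 2 + 5*(-3)) - 14)² = (-3*(-2)*(-4 - 2 - 15) - 14)² = (-3*(-2)*(-21) - 14)² = (-126 - 14)² = (-140)² = 19600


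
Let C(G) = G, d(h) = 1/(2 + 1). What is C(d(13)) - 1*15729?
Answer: -47186/3 ≈ -15729.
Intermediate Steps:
d(h) = ⅓ (d(h) = 1/3 = ⅓)
C(d(13)) - 1*15729 = ⅓ - 1*15729 = ⅓ - 15729 = -47186/3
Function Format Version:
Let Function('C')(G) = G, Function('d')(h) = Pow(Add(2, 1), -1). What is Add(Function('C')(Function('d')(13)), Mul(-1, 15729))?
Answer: Rational(-47186, 3) ≈ -15729.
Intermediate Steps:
Function('d')(h) = Rational(1, 3) (Function('d')(h) = Pow(3, -1) = Rational(1, 3))
Add(Function('C')(Function('d')(13)), Mul(-1, 15729)) = Add(Rational(1, 3), Mul(-1, 15729)) = Add(Rational(1, 3), -15729) = Rational(-47186, 3)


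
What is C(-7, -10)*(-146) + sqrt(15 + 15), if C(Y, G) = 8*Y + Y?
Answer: 9198 + sqrt(30) ≈ 9203.5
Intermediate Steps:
C(Y, G) = 9*Y
C(-7, -10)*(-146) + sqrt(15 + 15) = (9*(-7))*(-146) + sqrt(15 + 15) = -63*(-146) + sqrt(30) = 9198 + sqrt(30)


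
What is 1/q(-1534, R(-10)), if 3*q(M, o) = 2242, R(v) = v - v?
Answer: 3/2242 ≈ 0.0013381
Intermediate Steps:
R(v) = 0
q(M, o) = 2242/3 (q(M, o) = (⅓)*2242 = 2242/3)
1/q(-1534, R(-10)) = 1/(2242/3) = 3/2242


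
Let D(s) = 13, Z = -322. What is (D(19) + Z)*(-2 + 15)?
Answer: -4017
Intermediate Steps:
(D(19) + Z)*(-2 + 15) = (13 - 322)*(-2 + 15) = -309*13 = -4017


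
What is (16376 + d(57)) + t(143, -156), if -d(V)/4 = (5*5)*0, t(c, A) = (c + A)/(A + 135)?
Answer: 343909/21 ≈ 16377.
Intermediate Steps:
t(c, A) = (A + c)/(135 + A)
d(V) = 0 (d(V) = -4*5*5*0 = -100*0 = -4*0 = 0)
(16376 + d(57)) + t(143, -156) = (16376 + 0) + (-156 + 143)/(135 - 156) = 16376 - 13/(-21) = 16376 - 1/21*(-13) = 16376 + 13/21 = 343909/21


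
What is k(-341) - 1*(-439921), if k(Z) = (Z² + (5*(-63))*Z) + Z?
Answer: 663276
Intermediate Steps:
k(Z) = Z² - 314*Z (k(Z) = (Z² - 315*Z) + Z = Z² - 314*Z)
k(-341) - 1*(-439921) = -341*(-314 - 341) - 1*(-439921) = -341*(-655) + 439921 = 223355 + 439921 = 663276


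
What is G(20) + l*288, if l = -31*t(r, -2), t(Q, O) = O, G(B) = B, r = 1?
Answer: 17876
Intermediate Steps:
l = 62 (l = -31*(-2) = 62)
G(20) + l*288 = 20 + 62*288 = 20 + 17856 = 17876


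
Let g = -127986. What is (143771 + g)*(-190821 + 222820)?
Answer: 505104215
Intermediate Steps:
(143771 + g)*(-190821 + 222820) = (143771 - 127986)*(-190821 + 222820) = 15785*31999 = 505104215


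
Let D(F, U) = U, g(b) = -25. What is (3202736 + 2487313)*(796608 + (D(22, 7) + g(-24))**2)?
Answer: 4534582129668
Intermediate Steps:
(3202736 + 2487313)*(796608 + (D(22, 7) + g(-24))**2) = (3202736 + 2487313)*(796608 + (7 - 25)**2) = 5690049*(796608 + (-18)**2) = 5690049*(796608 + 324) = 5690049*796932 = 4534582129668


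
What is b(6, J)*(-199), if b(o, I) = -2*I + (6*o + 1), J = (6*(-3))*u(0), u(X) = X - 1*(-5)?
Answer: -43183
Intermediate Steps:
u(X) = 5 + X (u(X) = X + 5 = 5 + X)
J = -90 (J = (6*(-3))*(5 + 0) = -18*5 = -90)
b(o, I) = 1 - 2*I + 6*o (b(o, I) = -2*I + (1 + 6*o) = 1 - 2*I + 6*o)
b(6, J)*(-199) = (1 - 2*(-90) + 6*6)*(-199) = (1 + 180 + 36)*(-199) = 217*(-199) = -43183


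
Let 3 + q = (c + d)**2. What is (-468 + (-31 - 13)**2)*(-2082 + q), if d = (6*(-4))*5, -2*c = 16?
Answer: 20990932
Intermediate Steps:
c = -8 (c = -1/2*16 = -8)
d = -120 (d = -24*5 = -120)
q = 16381 (q = -3 + (-8 - 120)**2 = -3 + (-128)**2 = -3 + 16384 = 16381)
(-468 + (-31 - 13)**2)*(-2082 + q) = (-468 + (-31 - 13)**2)*(-2082 + 16381) = (-468 + (-44)**2)*14299 = (-468 + 1936)*14299 = 1468*14299 = 20990932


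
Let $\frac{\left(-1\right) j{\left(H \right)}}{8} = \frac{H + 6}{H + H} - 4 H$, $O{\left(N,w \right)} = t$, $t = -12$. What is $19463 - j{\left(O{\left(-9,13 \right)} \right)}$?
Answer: $19849$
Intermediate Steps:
$O{\left(N,w \right)} = -12$
$j{\left(H \right)} = 32 H - \frac{4 \left(6 + H\right)}{H}$ ($j{\left(H \right)} = - 8 \left(\frac{H + 6}{H + H} - 4 H\right) = - 8 \left(\frac{6 + H}{2 H} - 4 H\right) = - 8 \left(- 4 H + \frac{6 + H}{2 H}\right) = 32 H - \frac{4 \left(6 + H\right)}{H}$)
$19463 - j{\left(O{\left(-9,13 \right)} \right)} = 19463 - \left(-4 - \frac{24}{-12} + 32 \left(-12\right)\right) = 19463 - \left(-4 - -2 - 384\right) = 19463 - \left(-4 + 2 - 384\right) = 19463 - -386 = 19463 + 386 = 19849$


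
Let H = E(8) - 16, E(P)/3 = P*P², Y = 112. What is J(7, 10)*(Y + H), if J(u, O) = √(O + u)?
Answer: 1632*√17 ≈ 6728.9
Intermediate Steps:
E(P) = 3*P³ (E(P) = 3*(P*P²) = 3*P³)
H = 1520 (H = 3*8³ - 16 = 3*512 - 16 = 1536 - 16 = 1520)
J(7, 10)*(Y + H) = √(10 + 7)*(112 + 1520) = √17*1632 = 1632*√17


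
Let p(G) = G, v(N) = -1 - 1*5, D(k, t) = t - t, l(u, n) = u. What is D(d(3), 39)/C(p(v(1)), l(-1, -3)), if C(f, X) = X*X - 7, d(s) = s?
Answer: 0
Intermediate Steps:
D(k, t) = 0
v(N) = -6 (v(N) = -1 - 5 = -6)
C(f, X) = -7 + X**2 (C(f, X) = X**2 - 7 = -7 + X**2)
D(d(3), 39)/C(p(v(1)), l(-1, -3)) = 0/(-7 + (-1)**2) = 0/(-7 + 1) = 0/(-6) = 0*(-1/6) = 0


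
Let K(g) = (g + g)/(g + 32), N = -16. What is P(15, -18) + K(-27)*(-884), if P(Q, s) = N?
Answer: 47656/5 ≈ 9531.2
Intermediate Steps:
P(Q, s) = -16
K(g) = 2*g/(32 + g) (K(g) = (2*g)/(32 + g) = 2*g/(32 + g))
P(15, -18) + K(-27)*(-884) = -16 + (2*(-27)/(32 - 27))*(-884) = -16 + (2*(-27)/5)*(-884) = -16 + (2*(-27)*(1/5))*(-884) = -16 - 54/5*(-884) = -16 + 47736/5 = 47656/5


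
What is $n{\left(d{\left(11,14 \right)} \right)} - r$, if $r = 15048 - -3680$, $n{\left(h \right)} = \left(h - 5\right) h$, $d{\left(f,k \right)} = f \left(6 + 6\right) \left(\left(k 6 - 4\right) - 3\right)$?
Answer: $103237348$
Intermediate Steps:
$d{\left(f,k \right)} = 12 f \left(-7 + 6 k\right)$ ($d{\left(f,k \right)} = f 12 \left(\left(6 k - 4\right) - 3\right) = 12 f \left(\left(-4 + 6 k\right) - 3\right) = 12 f \left(-7 + 6 k\right)$)
$n{\left(h \right)} = h \left(-5 + h\right)$ ($n{\left(h \right)} = \left(-5 + h\right) h = h \left(-5 + h\right)$)
$r = 18728$ ($r = 15048 + 3680 = 18728$)
$n{\left(d{\left(11,14 \right)} \right)} - r = 12 \cdot 11 \left(-7 + 6 \cdot 14\right) \left(-5 + 12 \cdot 11 \left(-7 + 6 \cdot 14\right)\right) - 18728 = 12 \cdot 11 \left(-7 + 84\right) \left(-5 + 12 \cdot 11 \left(-7 + 84\right)\right) - 18728 = 12 \cdot 11 \cdot 77 \left(-5 + 12 \cdot 11 \cdot 77\right) - 18728 = 10164 \left(-5 + 10164\right) - 18728 = 10164 \cdot 10159 - 18728 = 103256076 - 18728 = 103237348$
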